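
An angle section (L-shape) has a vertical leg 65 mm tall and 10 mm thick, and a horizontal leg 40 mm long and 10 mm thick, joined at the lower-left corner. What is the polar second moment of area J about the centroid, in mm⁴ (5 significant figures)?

J ≈ 4.9661 × 10⁵ mm⁴

Break the section into simple shapes (no overlaps), measuring from the bottom-left corner of the bounding box.
Vertical leg: 10 × 65, A = 650 mm², y = 32.5 mm, Ī = 228854.2 mm⁴.
Horizontal leg (remainder): 30 × 10, A = 300 mm², y = 5 mm, Ī = 2 500 mm⁴.
Centroid: ȳ = ΣA·y / ΣA = 23.81579 mm.
Transfer each piece to the centroidal x-axis using Ī + A·d² with d = y − 23.81579:
  vertical leg: d = 8.684211 mm → contributes +277874.2 mm⁴
  horizontal leg (remainder): d = -18.81579 mm → contributes +108710.2 mm⁴
Total I = 386584.4 mm⁴.
For the y-axis: x̄ = 11.31579 mm.
Repeating about the centroidal y-axis gives I_y = 110021.9 mm⁴.
Polar second moment: J = I_x + I_y = 496606.4 mm⁴.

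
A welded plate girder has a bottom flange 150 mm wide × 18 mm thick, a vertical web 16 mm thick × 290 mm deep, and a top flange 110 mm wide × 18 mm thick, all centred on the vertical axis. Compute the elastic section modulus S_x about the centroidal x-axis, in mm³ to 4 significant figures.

S_x ≈ 8.137 × 10⁵ mm³

Break the section into simple shapes (no overlaps), measuring from the bottom-left corner of the bounding box.
Bottom plate: 150 × 18, A = 2 700 mm², y = 9 mm, Ī = 72 900 mm⁴.
Web plate: 16 × 290, A = 4 640 mm², y = 163 mm, Ī = 32 518 667 mm⁴.
Top plate: 110 × 18, A = 1 980 mm², y = 317 mm, Ī = 53 460 mm⁴.
Centroid: ȳ = ΣA·y / ΣA = 151.103 mm.
Transfer each piece to the centroidal x-axis using Ī + A·d² with d = y − 151.103:
  bottom plate: d = -142.103 mm → contributes +54 594 712 mm⁴
  web plate: d = 11.897 mm → contributes +33 175 405 mm⁴
  top plate: d = 165.897 mm → contributes +54 546 650 mm⁴
Total I = 142 316 768 mm⁴.
Extreme fibre distance c = 174.897 mm; S = I/c = 813 718 mm³.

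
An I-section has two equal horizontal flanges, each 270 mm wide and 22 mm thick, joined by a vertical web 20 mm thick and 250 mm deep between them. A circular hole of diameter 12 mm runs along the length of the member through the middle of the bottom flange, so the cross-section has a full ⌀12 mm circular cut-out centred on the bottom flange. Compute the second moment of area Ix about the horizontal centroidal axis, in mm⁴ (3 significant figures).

Ix ≈ 2.44 × 10⁸ mm⁴

Decompose the section into non-overlapping parts with the origin at the bottom-left of its bounding rectangle.
Bottom flange: 270 × 22, A = 5 940 mm², y = 11 mm, Ī = 239 580 mm⁴.
Web: 20 × 250, A = 5 000 mm², y = 147 mm, Ī = 26 041 667 mm⁴.
Top flange: 270 × 22, A = 5 940 mm², y = 283 mm, Ī = 239 580 mm⁴.
Hole (subtracted): ⌀12, A = 113.1 mm², y = 11 mm, Ī = 1017.9 mm⁴.
Centroid: ȳ = ΣA·y / ΣA = 147.92 mm.
Transfer each piece to the horizontal centroidal axis using Ī + A·d² with d = y − 147.92:
  bottom flange: d = -136.92 mm → contributes +111 592 974 mm⁴
  web: d = -0.91736 mm → contributes +26 045 874 mm⁴
  top flange: d = 135.08 mm → contributes +108 628 663 mm⁴
  hole: d = -136.92 mm → contributes −2 121 182 mm⁴
Total I = 244 146 330 mm⁴.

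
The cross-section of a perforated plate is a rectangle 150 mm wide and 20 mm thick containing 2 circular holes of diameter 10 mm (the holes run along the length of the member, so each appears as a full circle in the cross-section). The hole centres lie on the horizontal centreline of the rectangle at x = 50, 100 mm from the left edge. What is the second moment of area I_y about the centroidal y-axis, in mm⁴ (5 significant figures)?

Treat the section as a set of non-overlapping primitives; coordinates are from the bounding-box lower-left.
Plate: 150 × 20, A = 3 000 mm², x = 75 mm, Ī = 5 625 000 mm⁴.
Hole 1 (subtracted): ⌀10, A = 78.53982 mm², x = 50 mm, Ī = 490.8739 mm⁴.
Hole 2 (subtracted): ⌀10, A = 78.53982 mm², x = 100 mm, Ī = 490.8739 mm⁴.
By symmetry the centroid is at mid-width, x̄ = 75 mm.
Transfer each piece to the centroidal y-axis using Ī + A·d² with d = x − 75:
  plate: d = 0 mm → contributes +5 625 000 mm⁴
  hole 1: d = -25 mm → contributes −49578.26 mm⁴
  hole 2: d = 25 mm → contributes −49578.26 mm⁴
Total I = 5 525 843 mm⁴.

I_y ≈ 5.5258 × 10⁶ mm⁴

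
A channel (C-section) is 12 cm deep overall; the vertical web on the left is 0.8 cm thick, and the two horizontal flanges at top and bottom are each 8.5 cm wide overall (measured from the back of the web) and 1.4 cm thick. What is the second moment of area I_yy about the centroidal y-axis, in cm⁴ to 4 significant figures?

I_yy ≈ 227.0 cm⁴

Split into non-overlapping primitives; take the origin at the lower-left of the bounding box.
Web: 0.8 × 12, A = 9.6 cm², x = 0.4 cm, Ī = 0.512 cm⁴.
Top flange (beyond web): 7.7 × 1.4, A = 10.78 cm², x = 4.65 cm, Ī = 53.2622 cm⁴.
Bottom flange (beyond web): 7.7 × 1.4, A = 10.78 cm², x = 4.65 cm, Ī = 53.2622 cm⁴.
Centroid: x̄ = ΣA·x / ΣA = 3.34063 cm.
Transfer each piece to the centroidal y-axis using Ī + A·d² with d = x − 3.34063:
  web: d = -2.94063 cm → contributes +83.5261 cm⁴
  top flange (beyond web): d = 1.30937 cm → contributes +71.744 cm⁴
  bottom flange (beyond web): d = 1.30937 cm → contributes +71.744 cm⁴
Total I = 227.014 cm⁴.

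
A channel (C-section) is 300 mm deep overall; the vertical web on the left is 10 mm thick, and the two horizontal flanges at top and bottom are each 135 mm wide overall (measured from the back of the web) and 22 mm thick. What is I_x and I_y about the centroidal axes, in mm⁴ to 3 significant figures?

Decompose the section into non-overlapping parts with the origin at the bottom-left of its bounding rectangle.
Web: 10 × 300, A = 3 000 mm², y = 150 mm, Ī = 22 500 000 mm⁴.
Top flange (beyond web): 125 × 22, A = 2 750 mm², y = 289 mm, Ī = 110 917 mm⁴.
Bottom flange (beyond web): 125 × 22, A = 2 750 mm², y = 11 mm, Ī = 110 917 mm⁴.
By symmetry the centroid is at mid-height, ȳ = 150 mm.
Transfer each piece to the centroidal x-axis using Ī + A·d² with d = y − 150:
  web: d = 0 mm → contributes +22 500 000 mm⁴
  top flange (beyond web): d = 139 mm → contributes +53 243 667 mm⁴
  bottom flange (beyond web): d = -139 mm → contributes +53 243 667 mm⁴
Total I = 128 987 333 mm⁴.
For the y-axis: x̄ = 48.676 mm.
Repeating about the centroidal y-axis gives I_y = 16 030 944 mm⁴.

I_x ≈ 1.29 × 10⁸ mm⁴, I_y ≈ 1.60 × 10⁷ mm⁴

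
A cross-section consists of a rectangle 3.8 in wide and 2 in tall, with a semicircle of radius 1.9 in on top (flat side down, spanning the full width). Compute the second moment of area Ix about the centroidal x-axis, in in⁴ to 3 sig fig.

Ix ≈ 14.6 in⁴

Decompose the section into non-overlapping parts with the origin at the bottom-left of its bounding rectangle.
Rectangular body: 3.8 × 2, A = 7.6 in², y = 1 in, Ī = 2.5333 in⁴.
Semicircular cap: semicircle r = 1.9, A = 5.6706 in², y = 2.8064 in, Ī = 1.4304 in⁴.
Centroid: ȳ = ΣA·y / ΣA = 1.7719 in.
Transfer each piece to the centroidal x-axis using Ī + A·d² with d = y − 1.7719:
  rectangular body: d = -0.77188 in → contributes +7.0614 in⁴
  semicircular cap: d = 1.0345 in → contributes +7.4991 in⁴
Total I = 14.56 in⁴.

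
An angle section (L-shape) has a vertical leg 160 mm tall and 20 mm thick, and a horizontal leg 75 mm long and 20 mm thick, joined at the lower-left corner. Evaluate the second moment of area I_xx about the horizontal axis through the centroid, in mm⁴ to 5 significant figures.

Treat the section as a set of non-overlapping primitives; coordinates are from the bounding-box lower-left.
Vertical leg: 20 × 160, A = 3 200 mm², y = 80 mm, Ī = 6 826 667 mm⁴.
Horizontal leg (remainder): 55 × 20, A = 1 100 mm², y = 10 mm, Ī = 36666.67 mm⁴.
Centroid: ȳ = ΣA·y / ΣA = 62.09302 mm.
Transfer each piece to the horizontal axis through the centroid using Ī + A·d² with d = y − 62.09302:
  vertical leg: d = 17.90698 mm → contributes +7 852 778 mm⁴
  horizontal leg (remainder): d = -52.09302 mm → contributes +3 021 718 mm⁴
Total I = 10 874 496 mm⁴.

I_xx ≈ 1.0874 × 10⁷ mm⁴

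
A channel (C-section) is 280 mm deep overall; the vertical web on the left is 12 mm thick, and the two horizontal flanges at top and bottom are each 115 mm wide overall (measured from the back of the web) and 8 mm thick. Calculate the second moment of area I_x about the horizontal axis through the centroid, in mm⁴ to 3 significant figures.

Treat the section as a set of non-overlapping primitives; coordinates are from the bounding-box lower-left.
Web: 12 × 280, A = 3 360 mm², y = 140 mm, Ī = 21 952 000 mm⁴.
Top flange (beyond web): 103 × 8, A = 824 mm², y = 276 mm, Ī = 4394.7 mm⁴.
Bottom flange (beyond web): 103 × 8, A = 824 mm², y = 4 mm, Ī = 4394.7 mm⁴.
By symmetry the centroid is at mid-height, ȳ = 140 mm.
Transfer each piece to the horizontal axis through the centroid using Ī + A·d² with d = y − 140:
  web: d = 0 mm → contributes +21 952 000 mm⁴
  top flange (beyond web): d = 136 mm → contributes +15 245 099 mm⁴
  bottom flange (beyond web): d = -136 mm → contributes +15 245 099 mm⁴
Total I = 52 442 197 mm⁴.

I_x ≈ 5.24 × 10⁷ mm⁴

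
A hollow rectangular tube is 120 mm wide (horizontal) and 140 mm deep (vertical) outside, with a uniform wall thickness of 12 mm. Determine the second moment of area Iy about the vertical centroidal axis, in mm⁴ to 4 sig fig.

Iy ≈ 1.161 × 10⁷ mm⁴

Treat the section as a set of non-overlapping primitives; coordinates are from the bounding-box lower-left.
Outer rectangle: 120 × 140, A = 16 800 mm², x = 60 mm, Ī = 20 160 000 mm⁴.
Inner void (subtracted): 96 × 116, A = 11 136 mm², x = 60 mm, Ī = 8 552 448 mm⁴.
By symmetry the centroid is at mid-width, x̄ = 60 mm.
All pieces are centred on the vertical centroidal axis, so I = ΣĪ (holes subtracted) = 11 607 552 mm⁴.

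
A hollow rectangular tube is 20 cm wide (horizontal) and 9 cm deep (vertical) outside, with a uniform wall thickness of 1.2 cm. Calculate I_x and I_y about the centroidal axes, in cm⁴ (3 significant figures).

Break the section into simple shapes (no overlaps), measuring from the bottom-left corner of the bounding box.
Outer rectangle: 20 × 9, A = 180 cm², y = 4.5 cm, Ī = 1 215 cm⁴.
Inner void (subtracted): 17.6 × 6.6, A = 116.16 cm², y = 4.5 cm, Ī = 421.66 cm⁴.
By symmetry the centroid is at mid-height, ȳ = 4.5 cm.
All pieces are centred on the centroidal x-axis, so I = ΣĪ (holes subtracted) = 793.34 cm⁴.
Repeating about the centroidal y-axis gives I_y = 3001.5 cm⁴.

I_x ≈ 793 cm⁴, I_y ≈ 3000 cm⁴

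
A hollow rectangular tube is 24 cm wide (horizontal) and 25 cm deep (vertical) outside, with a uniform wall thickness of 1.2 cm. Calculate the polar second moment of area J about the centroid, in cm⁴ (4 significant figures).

Break the section into simple shapes (no overlaps), measuring from the bottom-left corner of the bounding box.
Outer rectangle: 24 × 25, A = 600 cm², y = 12.5 cm, Ī = 31 250 cm⁴.
Inner void (subtracted): 21.6 × 22.6, A = 488.16 cm², y = 12.5 cm, Ī = 20777.7 cm⁴.
By symmetry the centroid is at mid-height, ȳ = 12.5 cm.
All pieces are centred on the centroidal x-axis, so I = ΣĪ (holes subtracted) = 10472.3 cm⁴.
Repeating about the centroidal y-axis gives I_y = 9820.34 cm⁴.
Polar second moment: J = I_x + I_y = 20292.6 cm⁴.

J ≈ 2.029 × 10⁴ cm⁴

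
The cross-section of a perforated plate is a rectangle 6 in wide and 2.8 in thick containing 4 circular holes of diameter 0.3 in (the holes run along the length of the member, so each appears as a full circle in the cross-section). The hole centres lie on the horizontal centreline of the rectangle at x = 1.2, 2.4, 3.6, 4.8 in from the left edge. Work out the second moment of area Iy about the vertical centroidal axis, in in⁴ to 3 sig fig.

Decompose the section into non-overlapping parts with the origin at the bottom-left of its bounding rectangle.
Plate: 6 × 2.8, A = 16.8 in², x = 3 in, Ī = 50.4 in⁴.
Hole 1 (subtracted): ⌀0.3, A = 0.070686 in², x = 1.2 in, Ī = 0.00039761 in⁴.
Hole 2 (subtracted): ⌀0.3, A = 0.070686 in², x = 2.4 in, Ī = 0.00039761 in⁴.
Hole 3 (subtracted): ⌀0.3, A = 0.070686 in², x = 3.6 in, Ī = 0.00039761 in⁴.
Hole 4 (subtracted): ⌀0.3, A = 0.070686 in², x = 4.8 in, Ī = 0.00039761 in⁴.
By symmetry the centroid is at mid-width, x̄ = 3 in.
Transfer each piece to the vertical centroidal axis using Ī + A·d² with d = x − 3:
  plate: d = 0 in → contributes +50.4 in⁴
  hole 1: d = -1.8 in → contributes −0.22942 in⁴
  hole 2: d = -0.6 in → contributes −0.025845 in⁴
  hole 3: d = 0.6 in → contributes −0.025845 in⁴
  hole 4: d = 1.8 in → contributes −0.22942 in⁴
Total I = 49.889 in⁴.

Iy ≈ 49.9 in⁴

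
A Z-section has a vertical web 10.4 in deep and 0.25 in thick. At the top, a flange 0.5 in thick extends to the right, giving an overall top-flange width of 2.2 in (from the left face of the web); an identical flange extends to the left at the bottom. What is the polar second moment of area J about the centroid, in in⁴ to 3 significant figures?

Break the section into simple shapes (no overlaps), measuring from the bottom-left corner of the bounding box.
Web: 0.25 × 10.4, A = 2.6 in², y = 5.2 in, Ī = 23.435 in⁴.
Top flange (beyond web): 1.95 × 0.5, A = 0.975 in², y = 10.15 in, Ī = 0.020313 in⁴.
Bottom flange (beyond web): 1.95 × 0.5, A = 0.975 in², y = 0.25 in, Ī = 0.020313 in⁴.
Centroid: ȳ = ΣA·y / ΣA = 5.2 in.
Transfer each piece to the centroidal x-axis using Ī + A·d² with d = y − 5.2:
  web: d = 0 in → contributes +23.435 in⁴
  top flange (beyond web): d = 4.95 in → contributes +23.91 in⁴
  bottom flange (beyond web): d = -4.95 in → contributes +23.91 in⁴
Total I = 71.255 in⁴.
For the y-axis: x̄ = 2.075 in.
Repeating about the centroidal y-axis gives I_y = 2.9909 in⁴.
Polar second moment: J = I_x + I_y = 74.246 in⁴.

J ≈ 74.2 in⁴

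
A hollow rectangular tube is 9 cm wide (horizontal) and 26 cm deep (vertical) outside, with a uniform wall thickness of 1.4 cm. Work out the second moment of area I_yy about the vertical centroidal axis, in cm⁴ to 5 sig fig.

I_yy ≈ 1118.7 cm⁴

Decompose the section into non-overlapping parts with the origin at the bottom-left of its bounding rectangle.
Outer rectangle: 9 × 26, A = 234 cm², x = 4.5 cm, Ī = 1579.5 cm⁴.
Inner void (subtracted): 6.2 × 23.2, A = 143.84 cm², x = 4.5 cm, Ī = 460.7675 cm⁴.
By symmetry the centroid is at mid-width, x̄ = 4.5 cm.
All pieces are centred on the vertical centroidal axis, so I = ΣĪ (holes subtracted) = 1118.733 cm⁴.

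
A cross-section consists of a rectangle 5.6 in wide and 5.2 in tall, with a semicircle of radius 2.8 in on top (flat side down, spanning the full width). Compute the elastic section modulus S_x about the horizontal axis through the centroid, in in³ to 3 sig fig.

Treat the section as a set of non-overlapping primitives; coordinates are from the bounding-box lower-left.
Rectangular body: 5.6 × 5.2, A = 29.12 in², y = 2.6 in, Ī = 65.617 in⁴.
Semicircular cap: semicircle r = 2.8, A = 12.315 in², y = 6.3884 in, Ī = 6.7463 in⁴.
Centroid: ȳ = ΣA·y / ΣA = 3.7259 in.
Transfer each piece to the horizontal axis through the centroid using Ī + A·d² with d = y − 3.7259:
  rectangular body: d = -1.1259 in → contributes +102.53 in⁴
  semicircular cap: d = 2.6624 in → contributes +94.04 in⁴
Total I = 196.57 in⁴.
Extreme fibre distance c = 4.2741 in; S = I/c = 45.993 in³.

S_x ≈ 46.0 in³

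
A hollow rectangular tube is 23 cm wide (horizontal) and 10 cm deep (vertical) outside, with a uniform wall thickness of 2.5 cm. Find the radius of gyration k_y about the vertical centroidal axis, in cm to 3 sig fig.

Split into non-overlapping primitives; take the origin at the lower-left of the bounding box.
Outer rectangle: 23 × 10, A = 230 cm², x = 11.5 cm, Ī = 10 139 cm⁴.
Inner void (subtracted): 18 × 5, A = 90 cm², x = 11.5 cm, Ī = 2 430 cm⁴.
By symmetry the centroid is at mid-width, x̄ = 11.5 cm.
All pieces are centred on the vertical centroidal axis, so I = ΣĪ (holes subtracted) = 7709.2 cm⁴.
Radius of gyration: k = √(I/A) = √(7709.2 / 140) = 7.4206 cm.

k_y ≈ 7.42 cm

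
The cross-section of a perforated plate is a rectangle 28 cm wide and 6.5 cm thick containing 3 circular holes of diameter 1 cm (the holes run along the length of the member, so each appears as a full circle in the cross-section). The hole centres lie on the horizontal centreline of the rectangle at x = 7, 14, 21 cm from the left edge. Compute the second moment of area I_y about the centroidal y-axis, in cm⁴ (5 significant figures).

I_y ≈ 1.1814 × 10⁴ cm⁴

Split into non-overlapping primitives; take the origin at the lower-left of the bounding box.
Plate: 28 × 6.5, A = 182 cm², x = 14 cm, Ī = 11890.67 cm⁴.
Hole 1 (subtracted): ⌀1, A = 0.7853982 cm², x = 7 cm, Ī = 0.04908739 cm⁴.
Hole 2 (subtracted): ⌀1, A = 0.7853982 cm², x = 14 cm, Ī = 0.04908739 cm⁴.
Hole 3 (subtracted): ⌀1, A = 0.7853982 cm², x = 21 cm, Ī = 0.04908739 cm⁴.
By symmetry the centroid is at mid-width, x̄ = 14 cm.
Transfer each piece to the centroidal y-axis using Ī + A·d² with d = x − 14:
  plate: d = 0 cm → contributes +11890.67 cm⁴
  hole 1: d = -7 cm → contributes −38.5336 cm⁴
  hole 2: d = 0 cm → contributes −0.04908739 cm⁴
  hole 3: d = 7 cm → contributes −38.5336 cm⁴
Total I = 11813.55 cm⁴.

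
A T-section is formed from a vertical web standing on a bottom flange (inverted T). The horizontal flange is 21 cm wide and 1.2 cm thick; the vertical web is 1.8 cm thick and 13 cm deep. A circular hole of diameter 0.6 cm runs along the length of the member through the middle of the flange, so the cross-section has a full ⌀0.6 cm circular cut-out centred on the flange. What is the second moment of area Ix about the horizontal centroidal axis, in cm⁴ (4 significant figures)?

Ix ≈ 940.9 cm⁴

Split into non-overlapping primitives; take the origin at the lower-left of the bounding box.
Flange: 21 × 1.2, A = 25.2 cm², y = 0.6 cm, Ī = 3.024 cm⁴.
Web: 1.8 × 13, A = 23.4 cm², y = 7.7 cm, Ī = 329.55 cm⁴.
Hole (subtracted): ⌀0.6, A = 0.282743 cm², y = 0.6 cm, Ī = 0.00636173 cm⁴.
Centroid: ȳ = ΣA·y / ΣA = 4.03852 cm.
Transfer each piece to the horizontal centroidal axis using Ī + A·d² with d = y − 4.03852:
  flange: d = -3.43852 cm → contributes +300.975 cm⁴
  web: d = 3.66148 cm → contributes +643.26 cm⁴
  hole: d = -3.43852 cm → contributes −3.34936 cm⁴
Total I = 940.885 cm⁴.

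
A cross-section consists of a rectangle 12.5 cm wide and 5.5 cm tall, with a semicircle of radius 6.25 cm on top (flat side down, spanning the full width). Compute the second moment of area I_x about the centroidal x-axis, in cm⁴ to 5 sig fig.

Split into non-overlapping primitives; take the origin at the lower-left of the bounding box.
Rectangular body: 12.5 × 5.5, A = 68.75 cm², y = 2.75 cm, Ī = 173.3073 cm⁴.
Semicircular cap: semicircle r = 6.25, A = 61.35923 cm², y = 8.152582 cm, Ī = 167.4758 cm⁴.
Centroid: ȳ = ΣA·y / ΣA = 5.297846 cm.
Transfer each piece to the centroidal x-axis using Ī + A·d² with d = y − 5.297846:
  rectangular body: d = -2.547846 cm → contributes +619.5993 cm⁴
  semicircular cap: d = 2.854736 cm → contributes +667.5241 cm⁴
Total I = 1287.123 cm⁴.

I_x ≈ 1287.1 cm⁴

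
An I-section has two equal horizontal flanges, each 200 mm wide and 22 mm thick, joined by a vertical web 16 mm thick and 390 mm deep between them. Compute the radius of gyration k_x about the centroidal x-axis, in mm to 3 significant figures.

k_x ≈ 174 mm

Break the section into simple shapes (no overlaps), measuring from the bottom-left corner of the bounding box.
Bottom flange: 200 × 22, A = 4 400 mm², y = 11 mm, Ī = 177 467 mm⁴.
Web: 16 × 390, A = 6 240 mm², y = 217 mm, Ī = 79 092 000 mm⁴.
Top flange: 200 × 22, A = 4 400 mm², y = 423 mm, Ī = 177 467 mm⁴.
By symmetry the centroid is at mid-height, ȳ = 217 mm.
Transfer each piece to the centroidal x-axis using Ī + A·d² with d = y − 217:
  bottom flange: d = -206 mm → contributes +186 895 867 mm⁴
  web: d = 0 mm → contributes +79 092 000 mm⁴
  top flange: d = 206 mm → contributes +186 895 867 mm⁴
Total I = 452 883 733 mm⁴.
Radius of gyration: k = √(I/A) = √(452 883 733 / 15 040) = 173.53 mm.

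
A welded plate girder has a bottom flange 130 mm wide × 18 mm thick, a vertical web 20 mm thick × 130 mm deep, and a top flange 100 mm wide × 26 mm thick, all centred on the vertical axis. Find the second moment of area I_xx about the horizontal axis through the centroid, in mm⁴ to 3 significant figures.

Treat the section as a set of non-overlapping primitives; coordinates are from the bounding-box lower-left.
Bottom plate: 130 × 18, A = 2 340 mm², y = 9 mm, Ī = 63 180 mm⁴.
Web plate: 20 × 130, A = 2 600 mm², y = 83 mm, Ī = 3 661 667 mm⁴.
Top plate: 100 × 26, A = 2 600 mm², y = 161 mm, Ī = 146 467 mm⁴.
Centroid: ȳ = ΣA·y / ΣA = 86.931 mm.
Transfer each piece to the horizontal axis through the centroid using Ī + A·d² with d = y − 86.931:
  bottom plate: d = -77.931 mm → contributes +14 274 576 mm⁴
  web plate: d = -3.931 mm → contributes +3 701 845 mm⁴
  top plate: d = 74.069 mm → contributes +14 410 617 mm⁴
Total I = 32 387 037 mm⁴.

I_xx ≈ 3.24 × 10⁷ mm⁴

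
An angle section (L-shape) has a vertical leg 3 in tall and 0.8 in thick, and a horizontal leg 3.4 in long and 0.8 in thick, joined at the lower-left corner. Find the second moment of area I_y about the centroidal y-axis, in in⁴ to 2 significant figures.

I_y ≈ 4.5 in⁴

Split into non-overlapping primitives; take the origin at the lower-left of the bounding box.
Vertical leg: 0.8 × 3, A = 2.4 in², x = 0.4 in, Ī = 0.128 in⁴.
Horizontal leg (remainder): 2.6 × 0.8, A = 2.08 in², x = 2.1 in, Ī = 1.172 in⁴.
Centroid: x̄ = ΣA·x / ΣA = 1.189 in.
Transfer each piece to the centroidal y-axis using Ī + A·d² with d = x − 1.189:
  vertical leg: d = -0.7893 in → contributes +1.623 in⁴
  horizontal leg (remainder): d = 0.9107 in → contributes +2.897 in⁴
Total I = 4.52 in⁴.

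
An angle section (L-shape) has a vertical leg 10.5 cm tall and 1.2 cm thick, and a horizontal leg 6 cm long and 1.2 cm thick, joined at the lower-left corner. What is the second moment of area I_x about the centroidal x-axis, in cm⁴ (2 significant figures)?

Treat the section as a set of non-overlapping primitives; coordinates are from the bounding-box lower-left.
Vertical leg: 1.2 × 10.5, A = 12.6 cm², y = 5.25 cm, Ī = 115.8 cm⁴.
Horizontal leg (remainder): 4.8 × 1.2, A = 5.76 cm², y = 0.6 cm, Ī = 0.6912 cm⁴.
Centroid: ȳ = ΣA·y / ΣA = 3.791 cm.
Transfer each piece to the centroidal x-axis using Ī + A·d² with d = y − 3.791:
  vertical leg: d = 1.459 cm → contributes +142.6 cm⁴
  horizontal leg (remainder): d = -3.191 cm → contributes +59.35 cm⁴
Total I = 201.9 cm⁴.

I_x ≈ 200 cm⁴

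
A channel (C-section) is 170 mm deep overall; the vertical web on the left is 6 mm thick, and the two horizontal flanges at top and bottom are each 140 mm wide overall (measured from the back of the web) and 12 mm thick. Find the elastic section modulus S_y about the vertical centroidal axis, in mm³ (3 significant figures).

S_y ≈ 1.03 × 10⁵ mm³

Split into non-overlapping primitives; take the origin at the lower-left of the bounding box.
Web: 6 × 170, A = 1 020 mm², x = 3 mm, Ī = 3 060 mm⁴.
Top flange (beyond web): 134 × 12, A = 1 608 mm², x = 73 mm, Ī = 2 406 104 mm⁴.
Bottom flange (beyond web): 134 × 12, A = 1 608 mm², x = 73 mm, Ī = 2 406 104 mm⁴.
Centroid: x̄ = ΣA·x / ΣA = 56.144 mm.
Transfer each piece to the vertical centroidal axis using Ī + A·d² with d = x − 56.144:
  web: d = -53.144 mm → contributes +2 883 882 mm⁴
  top flange (beyond web): d = 16.856 mm → contributes +2 862 951 mm⁴
  bottom flange (beyond web): d = 16.856 mm → contributes +2 862 951 mm⁴
Total I = 8 609 784 mm⁴.
Extreme fibre distance c = 83.856 mm; S = I/c = 102 674 mm³.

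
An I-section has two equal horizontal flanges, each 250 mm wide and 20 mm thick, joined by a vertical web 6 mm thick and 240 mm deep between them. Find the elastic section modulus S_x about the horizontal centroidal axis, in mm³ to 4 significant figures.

Break the section into simple shapes (no overlaps), measuring from the bottom-left corner of the bounding box.
Bottom flange: 250 × 20, A = 5 000 mm², y = 10 mm, Ī = 166 667 mm⁴.
Web: 6 × 240, A = 1 440 mm², y = 140 mm, Ī = 6 912 000 mm⁴.
Top flange: 250 × 20, A = 5 000 mm², y = 270 mm, Ī = 166 667 mm⁴.
By symmetry the centroid is at mid-height, ȳ = 140 mm.
Transfer each piece to the horizontal centroidal axis using Ī + A·d² with d = y − 140:
  bottom flange: d = -130 mm → contributes +84 666 667 mm⁴
  web: d = 0 mm → contributes +6 912 000 mm⁴
  top flange: d = 130 mm → contributes +84 666 667 mm⁴
Total I = 176 245 333 mm⁴.
Extreme fibre distance c = 140 mm; S = I/c = 1 258 895 mm³.

S_x ≈ 1.259 × 10⁶ mm³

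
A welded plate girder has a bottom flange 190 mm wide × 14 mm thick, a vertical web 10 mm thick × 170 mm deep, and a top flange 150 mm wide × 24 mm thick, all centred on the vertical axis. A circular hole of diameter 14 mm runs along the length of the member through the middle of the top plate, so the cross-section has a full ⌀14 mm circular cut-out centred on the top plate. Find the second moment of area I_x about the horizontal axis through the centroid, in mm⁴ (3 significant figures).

Treat the section as a set of non-overlapping primitives; coordinates are from the bounding-box lower-left.
Bottom plate: 190 × 14, A = 2 660 mm², y = 7 mm, Ī = 43 447 mm⁴.
Web plate: 10 × 170, A = 1 700 mm², y = 99 mm, Ī = 4 094 167 mm⁴.
Top plate: 150 × 24, A = 3 600 mm², y = 196 mm, Ī = 172 800 mm⁴.
Hole (subtracted): ⌀14, A = 153.94 mm², y = 196 mm, Ī = 1885.7 mm⁴.
Centroid: ȳ = ΣA·y / ΣA = 110.47 mm.
Transfer each piece to the horizontal axis through the centroid using Ī + A·d² with d = y − 110.47:
  bottom plate: d = -103.47 mm → contributes +28 522 395 mm⁴
  web plate: d = -11.472 mm → contributes +4 317 883 mm⁴
  top plate: d = 85.528 mm → contributes +26 507 187 mm⁴
  hole: d = 85.528 mm → contributes −1 127 959 mm⁴
Total I = 58 219 506 mm⁴.

I_x ≈ 5.82 × 10⁷ mm⁴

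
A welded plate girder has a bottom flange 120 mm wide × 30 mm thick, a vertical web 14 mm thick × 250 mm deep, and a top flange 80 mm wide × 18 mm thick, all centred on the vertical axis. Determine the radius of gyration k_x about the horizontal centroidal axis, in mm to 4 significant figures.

Treat the section as a set of non-overlapping primitives; coordinates are from the bounding-box lower-left.
Bottom plate: 120 × 30, A = 3 600 mm², y = 15 mm, Ī = 270 000 mm⁴.
Web plate: 14 × 250, A = 3 500 mm², y = 155 mm, Ī = 18 229 167 mm⁴.
Top plate: 80 × 18, A = 1 440 mm², y = 289 mm, Ī = 38 880 mm⁴.
Centroid: ȳ = ΣA·y / ΣA = 118.578 mm.
Transfer each piece to the horizontal centroidal axis using Ī + A·d² with d = y − 118.578:
  bottom plate: d = -103.578 mm → contributes +38 892 586 mm⁴
  web plate: d = 36.4215 mm → contributes +22 872 018 mm⁴
  top plate: d = 170.422 mm → contributes +41 861 525 mm⁴
Total I = 103 626 129 mm⁴.
Radius of gyration: k = √(I/A) = √(103 626 129 / 8 540) = 110.155 mm.

k_x ≈ 110.2 mm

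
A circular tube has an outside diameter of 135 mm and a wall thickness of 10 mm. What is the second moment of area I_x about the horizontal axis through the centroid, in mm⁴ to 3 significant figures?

Treat the section as a set of non-overlapping primitives; coordinates are from the bounding-box lower-left.
Outer circle: ⌀135, A = 14 314 mm², y = 67.5 mm, Ī = 16 304 406 mm⁴.
Bore (subtracted): ⌀115, A = 10 387 mm², y = 67.5 mm, Ī = 8 585 414 mm⁴.
By symmetry the centroid is at mid-height, ȳ = 67.5 mm.
All pieces are centred on the horizontal axis through the centroid, so I = ΣĪ (holes subtracted) = 7 718 991 mm⁴.

I_x ≈ 7.72 × 10⁶ mm⁴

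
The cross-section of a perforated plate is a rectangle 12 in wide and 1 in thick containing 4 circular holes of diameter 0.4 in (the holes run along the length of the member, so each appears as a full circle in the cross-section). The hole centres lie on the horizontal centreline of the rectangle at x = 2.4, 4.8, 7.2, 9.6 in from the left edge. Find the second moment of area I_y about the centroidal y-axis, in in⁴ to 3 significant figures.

I_y ≈ 140 in⁴

Decompose the section into non-overlapping parts with the origin at the bottom-left of its bounding rectangle.
Plate: 12 × 1, A = 12 in², x = 6 in, Ī = 144 in⁴.
Hole 1 (subtracted): ⌀0.4, A = 0.12566 in², x = 2.4 in, Ī = 0.0012566 in⁴.
Hole 2 (subtracted): ⌀0.4, A = 0.12566 in², x = 4.8 in, Ī = 0.0012566 in⁴.
Hole 3 (subtracted): ⌀0.4, A = 0.12566 in², x = 7.2 in, Ī = 0.0012566 in⁴.
Hole 4 (subtracted): ⌀0.4, A = 0.12566 in², x = 9.6 in, Ī = 0.0012566 in⁴.
By symmetry the centroid is at mid-width, x̄ = 6 in.
Transfer each piece to the centroidal y-axis using Ī + A·d² with d = x − 6:
  plate: d = 0 in → contributes +144 in⁴
  hole 1: d = -3.6 in → contributes −1.6299 in⁴
  hole 2: d = -1.2 in → contributes −0.18221 in⁴
  hole 3: d = 1.2 in → contributes −0.18221 in⁴
  hole 4: d = 3.6 in → contributes −1.6299 in⁴
Total I = 140.38 in⁴.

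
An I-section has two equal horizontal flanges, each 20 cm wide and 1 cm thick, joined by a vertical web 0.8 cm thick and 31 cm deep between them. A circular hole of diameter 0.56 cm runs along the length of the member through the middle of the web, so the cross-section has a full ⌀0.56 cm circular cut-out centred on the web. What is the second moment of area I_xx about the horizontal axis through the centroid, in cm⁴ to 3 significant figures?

Treat the section as a set of non-overlapping primitives; coordinates are from the bounding-box lower-left.
Bottom flange: 20 × 1, A = 20 cm², y = 0.5 cm, Ī = 1.6667 cm⁴.
Web: 0.8 × 31, A = 24.8 cm², y = 16.5 cm, Ī = 1986.1 cm⁴.
Top flange: 20 × 1, A = 20 cm², y = 32.5 cm, Ī = 1.6667 cm⁴.
Hole (subtracted): ⌀0.56, A = 0.2463 cm², y = 16.5 cm, Ī = 0.0048275 cm⁴.
By symmetry the centroid is at mid-height, ȳ = 16.5 cm.
Transfer each piece to the horizontal axis through the centroid using Ī + A·d² with d = y − 16.5:
  bottom flange: d = -16 cm → contributes +5121.7 cm⁴
  web: d = 0 cm → contributes +1986.1 cm⁴
  top flange: d = 16 cm → contributes +5121.7 cm⁴
  hole: d = 0 cm → contributes −0.0048275 cm⁴
Total I = 12 229 cm⁴.

I_xx ≈ 1.22 × 10⁴ cm⁴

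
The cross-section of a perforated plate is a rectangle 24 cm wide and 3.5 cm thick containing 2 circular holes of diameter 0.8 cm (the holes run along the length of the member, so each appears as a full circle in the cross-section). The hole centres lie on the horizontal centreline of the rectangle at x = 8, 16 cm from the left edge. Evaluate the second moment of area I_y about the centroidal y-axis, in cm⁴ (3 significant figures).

Break the section into simple shapes (no overlaps), measuring from the bottom-left corner of the bounding box.
Plate: 24 × 3.5, A = 84 cm², x = 12 cm, Ī = 4 032 cm⁴.
Hole 1 (subtracted): ⌀0.8, A = 0.50265 cm², x = 8 cm, Ī = 0.020106 cm⁴.
Hole 2 (subtracted): ⌀0.8, A = 0.50265 cm², x = 16 cm, Ī = 0.020106 cm⁴.
By symmetry the centroid is at mid-width, x̄ = 12 cm.
Transfer each piece to the centroidal y-axis using Ī + A·d² with d = x − 12:
  plate: d = 0 cm → contributes +4 032 cm⁴
  hole 1: d = -4 cm → contributes −8.0626 cm⁴
  hole 2: d = 4 cm → contributes −8.0626 cm⁴
Total I = 4015.9 cm⁴.

I_y ≈ 4020 cm⁴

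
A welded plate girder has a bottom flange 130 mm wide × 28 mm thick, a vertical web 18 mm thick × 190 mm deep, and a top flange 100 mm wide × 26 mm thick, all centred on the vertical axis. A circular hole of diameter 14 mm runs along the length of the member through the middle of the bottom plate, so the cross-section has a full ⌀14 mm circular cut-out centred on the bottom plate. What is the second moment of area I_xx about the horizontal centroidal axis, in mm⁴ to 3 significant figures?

Treat the section as a set of non-overlapping primitives; coordinates are from the bounding-box lower-left.
Bottom plate: 130 × 28, A = 3 640 mm², y = 14 mm, Ī = 237 813 mm⁴.
Web plate: 18 × 190, A = 3 420 mm², y = 123 mm, Ī = 10 288 500 mm⁴.
Top plate: 100 × 26, A = 2 600 mm², y = 231 mm, Ī = 146 467 mm⁴.
Hole (subtracted): ⌀14, A = 153.94 mm², y = 14 mm, Ī = 1885.7 mm⁴.
Centroid: ȳ = ΣA·y / ΣA = 112.57 mm.
Transfer each piece to the horizontal centroidal axis using Ī + A·d² with d = y − 112.57:
  bottom plate: d = -98.567 mm → contributes +35 601 761 mm⁴
  web plate: d = 10.433 mm → contributes +10 660 789 mm⁴
  top plate: d = 118.43 mm → contributes +36 615 303 mm⁴
  hole: d = -98.567 mm → contributes −1 497 451 mm⁴
Total I = 81 380 402 mm⁴.

I_xx ≈ 8.14 × 10⁷ mm⁴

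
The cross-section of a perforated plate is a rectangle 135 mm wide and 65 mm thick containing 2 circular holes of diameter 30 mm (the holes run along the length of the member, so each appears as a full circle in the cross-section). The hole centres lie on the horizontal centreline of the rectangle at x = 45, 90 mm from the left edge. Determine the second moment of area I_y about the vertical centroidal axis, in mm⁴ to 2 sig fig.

I_y ≈ 1.3 × 10⁷ mm⁴

Treat the section as a set of non-overlapping primitives; coordinates are from the bounding-box lower-left.
Plate: 135 × 65, A = 8 775 mm², x = 67.5 mm, Ī = 13 327 031 mm⁴.
Hole 1 (subtracted): ⌀30, A = 706.9 mm², x = 45 mm, Ī = 39 761 mm⁴.
Hole 2 (subtracted): ⌀30, A = 706.9 mm², x = 90 mm, Ī = 39 761 mm⁴.
By symmetry the centroid is at mid-width, x̄ = 67.5 mm.
Transfer each piece to the vertical centroidal axis using Ī + A·d² with d = x − 67.5:
  plate: d = 0 mm → contributes +13 327 031 mm⁴
  hole 1: d = -22.5 mm → contributes −397 608 mm⁴
  hole 2: d = 22.5 mm → contributes −397 608 mm⁴
Total I = 12 531 816 mm⁴.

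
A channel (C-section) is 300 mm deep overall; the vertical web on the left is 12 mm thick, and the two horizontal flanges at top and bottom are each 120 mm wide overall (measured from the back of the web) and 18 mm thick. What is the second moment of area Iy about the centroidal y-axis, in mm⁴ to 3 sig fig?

Iy ≈ 1.06 × 10⁷ mm⁴

Break the section into simple shapes (no overlaps), measuring from the bottom-left corner of the bounding box.
Web: 12 × 300, A = 3 600 mm², x = 6 mm, Ī = 43 200 mm⁴.
Top flange (beyond web): 108 × 18, A = 1 944 mm², x = 66 mm, Ī = 1 889 568 mm⁴.
Bottom flange (beyond web): 108 × 18, A = 1 944 mm², x = 66 mm, Ī = 1 889 568 mm⁴.
Centroid: x̄ = ΣA·x / ΣA = 37.154 mm.
Transfer each piece to the centroidal y-axis using Ī + A·d² with d = x − 37.154:
  web: d = -31.154 mm → contributes +3 537 224 mm⁴
  top flange (beyond web): d = 28.846 mm → contributes +3 507 172 mm⁴
  bottom flange (beyond web): d = 28.846 mm → contributes +3 507 172 mm⁴
Total I = 10 551 567 mm⁴.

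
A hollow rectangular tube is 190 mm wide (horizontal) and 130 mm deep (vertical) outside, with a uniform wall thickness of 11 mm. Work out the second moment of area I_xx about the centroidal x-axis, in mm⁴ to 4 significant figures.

Decompose the section into non-overlapping parts with the origin at the bottom-left of its bounding rectangle.
Outer rectangle: 190 × 130, A = 24 700 mm², y = 65 mm, Ī = 34 785 833 mm⁴.
Inner void (subtracted): 168 × 108, A = 18 144 mm², y = 65 mm, Ī = 17 635 968 mm⁴.
By symmetry the centroid is at mid-height, ȳ = 65 mm.
All pieces are centred on the centroidal x-axis, so I = ΣĪ (holes subtracted) = 17 149 865 mm⁴.

I_xx ≈ 1.715 × 10⁷ mm⁴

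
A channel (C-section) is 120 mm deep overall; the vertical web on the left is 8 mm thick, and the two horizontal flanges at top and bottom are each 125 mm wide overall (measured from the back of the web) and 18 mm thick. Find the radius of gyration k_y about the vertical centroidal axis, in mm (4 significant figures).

Treat the section as a set of non-overlapping primitives; coordinates are from the bounding-box lower-left.
Web: 8 × 120, A = 960 mm², x = 4 mm, Ī = 5 120 mm⁴.
Top flange (beyond web): 117 × 18, A = 2 106 mm², x = 66.5 mm, Ī = 2 402 420 mm⁴.
Bottom flange (beyond web): 117 × 18, A = 2 106 mm², x = 66.5 mm, Ī = 2 402 420 mm⁴.
Centroid: x̄ = ΣA·x / ΣA = 54.8991 mm.
Transfer each piece to the vertical centroidal axis using Ī + A·d² with d = x − 54.8991:
  web: d = -50.8991 mm → contributes +2 492 207 mm⁴
  top flange (beyond web): d = 11.6009 mm → contributes +2 685 848 mm⁴
  bottom flange (beyond web): d = 11.6009 mm → contributes +2 685 848 mm⁴
Total I = 7 863 903 mm⁴.
Radius of gyration: k = √(I/A) = √(7 863 903 / 5 172) = 38.9933 mm.

k_y ≈ 38.99 mm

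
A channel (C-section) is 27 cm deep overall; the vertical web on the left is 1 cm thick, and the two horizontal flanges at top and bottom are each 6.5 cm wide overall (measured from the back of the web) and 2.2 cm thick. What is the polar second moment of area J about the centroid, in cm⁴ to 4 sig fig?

J ≈ 5569 cm⁴

Treat the section as a set of non-overlapping primitives; coordinates are from the bounding-box lower-left.
Web: 1 × 27, A = 27 cm², y = 13.5 cm, Ī = 1640.25 cm⁴.
Top flange (beyond web): 5.5 × 2.2, A = 12.1 cm², y = 25.9 cm, Ī = 4.88033 cm⁴.
Bottom flange (beyond web): 5.5 × 2.2, A = 12.1 cm², y = 1.1 cm, Ī = 4.88033 cm⁴.
By symmetry the centroid is at mid-height, ȳ = 13.5 cm.
Transfer each piece to the centroidal x-axis using Ī + A·d² with d = y − 13.5:
  web: d = 0 cm → contributes +1640.25 cm⁴
  top flange (beyond web): d = 12.4 cm → contributes +1865.38 cm⁴
  bottom flange (beyond web): d = -12.4 cm → contributes +1865.38 cm⁴
Total I = 5 371 cm⁴.
For the y-axis: x̄ = 2.03613 cm.
Repeating about the centroidal y-axis gives I_y = 198.05 cm⁴.
Polar second moment: J = I_x + I_y = 5569.05 cm⁴.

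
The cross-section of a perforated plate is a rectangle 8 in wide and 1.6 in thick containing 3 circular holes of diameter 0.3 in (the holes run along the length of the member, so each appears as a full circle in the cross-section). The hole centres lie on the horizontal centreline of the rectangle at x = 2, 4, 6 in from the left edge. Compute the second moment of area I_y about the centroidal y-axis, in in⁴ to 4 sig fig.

Split into non-overlapping primitives; take the origin at the lower-left of the bounding box.
Plate: 8 × 1.6, A = 12.8 in², x = 4 in, Ī = 68.2667 in⁴.
Hole 1 (subtracted): ⌀0.3, A = 0.0706858 in², x = 2 in, Ī = 0.000397608 in⁴.
Hole 2 (subtracted): ⌀0.3, A = 0.0706858 in², x = 4 in, Ī = 0.000397608 in⁴.
Hole 3 (subtracted): ⌀0.3, A = 0.0706858 in², x = 6 in, Ī = 0.000397608 in⁴.
By symmetry the centroid is at mid-width, x̄ = 4 in.
Transfer each piece to the centroidal y-axis using Ī + A·d² with d = x − 4:
  plate: d = 0 in → contributes +68.2667 in⁴
  hole 1: d = -2 in → contributes −0.283141 in⁴
  hole 2: d = 0 in → contributes −0.000397608 in⁴
  hole 3: d = 2 in → contributes −0.283141 in⁴
Total I = 67.7 in⁴.

I_y ≈ 67.70 in⁴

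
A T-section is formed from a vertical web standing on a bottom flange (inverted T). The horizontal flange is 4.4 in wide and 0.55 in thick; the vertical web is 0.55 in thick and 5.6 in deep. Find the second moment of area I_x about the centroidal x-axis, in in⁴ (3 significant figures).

I_x ≈ 20.9 in⁴

Break the section into simple shapes (no overlaps), measuring from the bottom-left corner of the bounding box.
Flange: 4.4 × 0.55, A = 2.42 in², y = 0.275 in, Ī = 0.061004 in⁴.
Web: 0.55 × 5.6, A = 3.08 in², y = 3.35 in, Ī = 8.0491 in⁴.
Centroid: ȳ = ΣA·y / ΣA = 1.997 in.
Transfer each piece to the centroidal x-axis using Ī + A·d² with d = y − 1.997:
  flange: d = -1.722 in → contributes +7.237 in⁴
  web: d = 1.353 in → contributes +13.687 in⁴
Total I = 20.924 in⁴.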